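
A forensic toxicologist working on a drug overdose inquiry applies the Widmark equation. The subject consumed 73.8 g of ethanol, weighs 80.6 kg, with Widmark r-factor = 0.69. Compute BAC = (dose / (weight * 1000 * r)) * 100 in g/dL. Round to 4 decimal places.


Applying the Widmark formula:
BAC = (dose_g / (body_wt * 1000 * r)) * 100
Denominator = 80.6 * 1000 * 0.69 = 55614
BAC = (73.8 / 55614) * 100
BAC = 0.1327 g/dL

0.1327


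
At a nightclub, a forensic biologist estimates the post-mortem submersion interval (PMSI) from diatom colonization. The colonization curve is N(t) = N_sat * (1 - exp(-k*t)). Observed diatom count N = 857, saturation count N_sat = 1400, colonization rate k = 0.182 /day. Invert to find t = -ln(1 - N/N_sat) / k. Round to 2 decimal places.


PMSI from diatom colonization curve:
N / N_sat = 857 / 1400 = 0.612143
1 - N/N_sat = 0.387857
ln(1 - N/N_sat) = -0.947119
t = -ln(1 - N/N_sat) / k = -(-0.947119) / 0.182 = 5.20 days

5.20


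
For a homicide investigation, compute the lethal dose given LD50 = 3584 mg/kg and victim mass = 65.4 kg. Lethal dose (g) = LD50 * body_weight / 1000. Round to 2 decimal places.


Lethal dose calculation:
Lethal dose = LD50 * body_weight / 1000
= 3584 * 65.4 / 1000
= 234393.6 / 1000
= 234.39 g

234.39


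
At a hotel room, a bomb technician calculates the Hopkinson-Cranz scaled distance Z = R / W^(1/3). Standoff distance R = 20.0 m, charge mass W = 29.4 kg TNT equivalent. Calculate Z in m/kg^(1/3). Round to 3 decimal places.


Scaled distance calculation:
W^(1/3) = 29.4^(1/3) = 3.086378
Z = R / W^(1/3) = 20.0 / 3.086378
Z = 6.480 m/kg^(1/3)

6.480


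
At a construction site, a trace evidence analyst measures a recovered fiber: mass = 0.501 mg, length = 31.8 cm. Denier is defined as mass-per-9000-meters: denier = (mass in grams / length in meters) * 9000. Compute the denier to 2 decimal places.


Denier calculation:
Mass in grams = 0.501 mg / 1000 = 0.000501 g
Length in meters = 31.8 cm / 100 = 0.318 m
Linear density = mass / length = 0.000501 / 0.318 = 0.00157547 g/m
Denier = (g/m) * 9000 = 0.00157547 * 9000 = 14.18

14.18


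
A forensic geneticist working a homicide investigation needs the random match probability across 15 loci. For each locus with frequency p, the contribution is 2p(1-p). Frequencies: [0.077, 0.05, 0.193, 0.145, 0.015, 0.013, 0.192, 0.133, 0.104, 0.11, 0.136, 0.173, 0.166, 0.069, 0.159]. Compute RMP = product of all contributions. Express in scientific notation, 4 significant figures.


Computing RMP for 15 loci:
Locus 1: 2 * 0.077 * 0.923 = 0.142142
Locus 2: 2 * 0.05 * 0.95 = 0.095
Locus 3: 2 * 0.193 * 0.807 = 0.311502
Locus 4: 2 * 0.145 * 0.855 = 0.24795
Locus 5: 2 * 0.015 * 0.985 = 0.02955
Locus 6: 2 * 0.013 * 0.987 = 0.025662
Locus 7: 2 * 0.192 * 0.808 = 0.310272
Locus 8: 2 * 0.133 * 0.867 = 0.230622
Locus 9: 2 * 0.104 * 0.896 = 0.186368
Locus 10: 2 * 0.11 * 0.89 = 0.1958
Locus 11: 2 * 0.136 * 0.864 = 0.235008
Locus 12: 2 * 0.173 * 0.827 = 0.286142
Locus 13: 2 * 0.166 * 0.834 = 0.276888
Locus 14: 2 * 0.069 * 0.931 = 0.128478
Locus 15: 2 * 0.159 * 0.841 = 0.267438
RMP = 1.321e-12

1.321e-12


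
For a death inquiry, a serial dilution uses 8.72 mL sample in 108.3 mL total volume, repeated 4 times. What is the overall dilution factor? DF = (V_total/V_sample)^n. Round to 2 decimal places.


Dilution factor calculation:
Single dilution = V_total / V_sample = 108.3 / 8.72 ≈ 12.419725
Number of dilutions = 4
Total DF = (108.3 / 8.72)^4 (full precision, rounded at the end) = 23792.93

23792.93


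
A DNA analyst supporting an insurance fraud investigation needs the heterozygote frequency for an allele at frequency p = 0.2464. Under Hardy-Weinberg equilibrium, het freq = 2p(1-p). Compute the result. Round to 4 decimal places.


Hardy-Weinberg heterozygote frequency:
q = 1 - p = 1 - 0.2464 = 0.7536
2pq = 2 * 0.2464 * 0.7536 = 0.3714

0.3714


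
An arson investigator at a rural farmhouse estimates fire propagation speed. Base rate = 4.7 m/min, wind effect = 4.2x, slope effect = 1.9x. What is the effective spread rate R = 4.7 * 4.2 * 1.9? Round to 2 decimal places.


Fire spread rate calculation:
R = R0 * wind_factor * slope_factor
= 4.7 * 4.2 * 1.9
= 19.74 * 1.9
= 37.51 m/min

37.51


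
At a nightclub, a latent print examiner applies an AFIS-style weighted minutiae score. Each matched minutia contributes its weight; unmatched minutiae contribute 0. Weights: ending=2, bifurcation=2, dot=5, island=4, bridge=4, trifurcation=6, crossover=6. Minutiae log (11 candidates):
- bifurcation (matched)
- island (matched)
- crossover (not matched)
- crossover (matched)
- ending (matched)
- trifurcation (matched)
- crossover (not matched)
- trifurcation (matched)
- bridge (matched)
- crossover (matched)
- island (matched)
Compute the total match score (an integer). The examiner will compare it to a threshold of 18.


Weighted minutiae match score:
  bifurcation: matched, +2 (running total 2)
  island: matched, +4 (running total 6)
  crossover: not matched, +0
  crossover: matched, +6 (running total 12)
  ending: matched, +2 (running total 14)
  trifurcation: matched, +6 (running total 20)
  crossover: not matched, +0
  trifurcation: matched, +6 (running total 26)
  bridge: matched, +4 (running total 30)
  crossover: matched, +6 (running total 36)
  island: matched, +4 (running total 40)
Total score = 40
Threshold = 18; verdict = identification

40


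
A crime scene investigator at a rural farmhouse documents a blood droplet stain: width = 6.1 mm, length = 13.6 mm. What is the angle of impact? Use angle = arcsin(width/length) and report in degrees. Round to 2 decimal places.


Blood spatter impact angle calculation:
width / length = 6.1 / 13.6 = 0.448529
angle = arcsin(0.448529)
angle = 26.65 degrees

26.65


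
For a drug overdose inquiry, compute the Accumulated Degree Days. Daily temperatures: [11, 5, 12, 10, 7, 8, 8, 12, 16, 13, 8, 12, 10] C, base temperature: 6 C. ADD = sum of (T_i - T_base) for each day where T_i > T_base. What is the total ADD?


Computing ADD day by day:
Day 1: max(0, 11 - 6) = 5
Day 2: max(0, 5 - 6) = 0
Day 3: max(0, 12 - 6) = 6
Day 4: max(0, 10 - 6) = 4
Day 5: max(0, 7 - 6) = 1
Day 6: max(0, 8 - 6) = 2
Day 7: max(0, 8 - 6) = 2
Day 8: max(0, 12 - 6) = 6
Day 9: max(0, 16 - 6) = 10
Day 10: max(0, 13 - 6) = 7
Day 11: max(0, 8 - 6) = 2
Day 12: max(0, 12 - 6) = 6
Day 13: max(0, 10 - 6) = 4
Total ADD = 55

55


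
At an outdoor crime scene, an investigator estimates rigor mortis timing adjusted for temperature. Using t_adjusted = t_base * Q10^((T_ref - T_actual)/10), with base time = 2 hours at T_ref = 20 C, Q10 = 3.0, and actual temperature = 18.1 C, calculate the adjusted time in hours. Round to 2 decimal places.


Rigor mortis time adjustment:
Exponent = (T_ref - T_actual) / 10 = (20 - 18.1) / 10 = 0.19
Q10 factor = 3.0^0.19 = 1.23212
t_adjusted = 2 * 1.23212 = 2.46 hours

2.46


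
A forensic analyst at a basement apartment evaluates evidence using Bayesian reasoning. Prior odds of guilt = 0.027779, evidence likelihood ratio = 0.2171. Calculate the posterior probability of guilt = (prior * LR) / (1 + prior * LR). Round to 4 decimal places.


Bayesian evidence evaluation:
Posterior odds = prior_odds * LR = 0.027779 * 0.2171 = 0.006030821
Posterior probability = posterior_odds / (1 + posterior_odds)
= 0.006030821 / (1 + 0.006030821)
= 0.006030821 / 1.006030821
= 0.0060

0.0060


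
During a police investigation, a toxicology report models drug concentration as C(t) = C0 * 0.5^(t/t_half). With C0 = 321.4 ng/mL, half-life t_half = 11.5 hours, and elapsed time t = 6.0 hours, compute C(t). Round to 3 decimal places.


Drug concentration decay:
Number of half-lives = t / t_half = 6.0 / 11.5 = 0.521739
Decay factor = 0.5^0.521739 = 0.69653174
C(t) = 321.4 * 0.69653174 = 223.865 ng/mL

223.865


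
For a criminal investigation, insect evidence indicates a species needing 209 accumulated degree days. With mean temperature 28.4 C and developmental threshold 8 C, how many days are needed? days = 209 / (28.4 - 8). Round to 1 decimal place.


Insect development time:
Effective temperature = avg_temp - T_base = 28.4 - 8 = 20.4 C
Days = ADD / effective_temp = 209 / 20.4 = 10.2 days

10.2


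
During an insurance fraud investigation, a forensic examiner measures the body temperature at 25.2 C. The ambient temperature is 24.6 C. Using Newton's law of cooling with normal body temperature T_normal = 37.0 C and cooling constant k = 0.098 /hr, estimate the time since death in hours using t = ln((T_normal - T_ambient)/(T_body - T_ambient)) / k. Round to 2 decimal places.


Using Newton's law of cooling:
t = ln((T_normal - T_ambient) / (T_body - T_ambient)) / k
T_normal - T_ambient = 12.4
T_body - T_ambient = 0.6
Ratio = 20.666667
ln(ratio) = 3.028522
t = 3.028522 / 0.098 = 30.90 hours

30.90


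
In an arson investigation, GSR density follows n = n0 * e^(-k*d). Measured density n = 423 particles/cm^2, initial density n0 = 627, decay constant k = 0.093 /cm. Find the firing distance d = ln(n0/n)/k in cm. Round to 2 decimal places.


GSR distance calculation:
n0/n = 627 / 423 = 1.48227
ln(n0/n) = 0.393575
d = 0.393575 / 0.093 = 4.23 cm

4.23


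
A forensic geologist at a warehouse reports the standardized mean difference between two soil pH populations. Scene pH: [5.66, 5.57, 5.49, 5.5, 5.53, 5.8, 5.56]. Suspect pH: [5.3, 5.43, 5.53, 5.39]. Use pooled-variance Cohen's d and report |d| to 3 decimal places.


Pooled-variance Cohen's d for soil pH comparison:
Scene mean = 39.11 / 7 = 5.587143
Suspect mean = 21.65 / 4 = 5.4125
Scene sample variance s_s^2 = 0.01199
Suspect sample variance s_c^2 = 0.009092
Pooled variance = ((n_s-1)*s_s^2 + (n_c-1)*s_c^2) / (n_s + n_c - 2) = 0.011024
Pooled SD = sqrt(0.011024) = 0.104995
Mean difference = 0.174643
|d| = |0.174643| / 0.104995 = 1.663

1.663


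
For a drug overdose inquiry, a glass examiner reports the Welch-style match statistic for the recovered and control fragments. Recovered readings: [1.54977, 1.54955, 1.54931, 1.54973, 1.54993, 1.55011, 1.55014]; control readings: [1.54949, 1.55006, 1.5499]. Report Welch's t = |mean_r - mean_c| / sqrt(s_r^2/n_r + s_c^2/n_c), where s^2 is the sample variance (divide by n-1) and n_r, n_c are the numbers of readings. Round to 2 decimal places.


Welch's t-criterion for glass RI comparison:
Recovered mean = sum / n_r = 10.84854 / 7 = 1.5497914
Control mean = sum / n_c = 4.64945 / 3 = 1.5498167
Recovered sample variance s_r^2 = 8.94143e-08
Control sample variance s_c^2 = 8.64333e-08
Welch SE (unpooled) = sqrt(s_r^2/n_r + s_c^2/n_c) = sqrt(1.27735e-08 + 2.88111e-08) = sqrt(4.15846e-08) = 0.000203923
|mean_r - mean_c| = 2.52381e-05
t = 2.52381e-05 / 0.000203923 = 0.12

0.12


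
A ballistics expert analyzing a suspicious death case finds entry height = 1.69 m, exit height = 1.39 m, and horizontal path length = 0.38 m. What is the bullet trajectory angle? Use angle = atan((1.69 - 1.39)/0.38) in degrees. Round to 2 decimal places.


Bullet trajectory angle:
Height difference = 1.69 - 1.39 = 0.3 m
angle = atan(0.3 / 0.38)
angle = atan(0.789474)
angle = 38.29 degrees

38.29


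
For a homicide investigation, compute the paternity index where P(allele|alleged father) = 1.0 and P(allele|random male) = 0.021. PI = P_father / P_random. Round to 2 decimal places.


Paternity Index calculation:
PI = P(allele|father) / P(allele|random)
PI = 1.0 / 0.021
PI = 47.62

47.62


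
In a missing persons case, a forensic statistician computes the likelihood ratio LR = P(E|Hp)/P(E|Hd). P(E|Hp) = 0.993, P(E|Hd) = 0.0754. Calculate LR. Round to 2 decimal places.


Likelihood ratio calculation:
LR = P(E|Hp) / P(E|Hd)
LR = 0.993 / 0.0754
LR = 13.17

13.17


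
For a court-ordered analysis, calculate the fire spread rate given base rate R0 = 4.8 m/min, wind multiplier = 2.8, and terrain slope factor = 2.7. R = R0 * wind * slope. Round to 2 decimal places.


Fire spread rate calculation:
R = R0 * wind_factor * slope_factor
= 4.8 * 2.8 * 2.7
= 13.44 * 2.7
= 36.29 m/min

36.29


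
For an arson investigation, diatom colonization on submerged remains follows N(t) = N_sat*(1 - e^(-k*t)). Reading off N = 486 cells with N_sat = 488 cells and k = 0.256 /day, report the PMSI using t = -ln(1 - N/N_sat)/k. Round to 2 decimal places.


PMSI from diatom colonization curve:
N / N_sat = 486 / 488 = 0.995902
1 - N/N_sat = 0.004098
ln(1 - N/N_sat) = -5.497256
t = -ln(1 - N/N_sat) / k = -(-5.497256) / 0.256 = 21.47 days

21.47


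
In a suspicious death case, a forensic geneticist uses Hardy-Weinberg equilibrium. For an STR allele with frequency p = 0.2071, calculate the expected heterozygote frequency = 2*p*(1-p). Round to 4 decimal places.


Hardy-Weinberg heterozygote frequency:
q = 1 - p = 1 - 0.2071 = 0.7929
2pq = 2 * 0.2071 * 0.7929 = 0.3284

0.3284


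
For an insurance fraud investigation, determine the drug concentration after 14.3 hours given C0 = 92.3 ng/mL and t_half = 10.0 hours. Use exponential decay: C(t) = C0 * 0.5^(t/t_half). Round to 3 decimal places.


Drug concentration decay:
Number of half-lives = t / t_half = 14.3 / 10.0 = 1.43
Decay factor = 0.5^1.43 = 0.37113089
C(t) = 92.3 * 0.37113089 = 34.255 ng/mL

34.255


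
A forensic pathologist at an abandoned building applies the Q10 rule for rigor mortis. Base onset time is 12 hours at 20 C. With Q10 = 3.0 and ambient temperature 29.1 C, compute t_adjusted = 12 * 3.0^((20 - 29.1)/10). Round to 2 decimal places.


Rigor mortis time adjustment:
Exponent = (T_ref - T_actual) / 10 = (20 - 29.1) / 10 = -0.91
Q10 factor = 3.0^-0.91 = 0.36798
t_adjusted = 12 * 0.36798 = 4.42 hours

4.42


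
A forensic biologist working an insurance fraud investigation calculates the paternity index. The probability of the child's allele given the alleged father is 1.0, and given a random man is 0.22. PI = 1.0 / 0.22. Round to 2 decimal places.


Paternity Index calculation:
PI = P(allele|father) / P(allele|random)
PI = 1.0 / 0.22
PI = 4.55

4.55


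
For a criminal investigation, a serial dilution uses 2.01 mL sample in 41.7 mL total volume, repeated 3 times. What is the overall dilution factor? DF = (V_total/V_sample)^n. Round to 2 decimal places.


Dilution factor calculation:
Single dilution = V_total / V_sample = 41.7 / 2.01 ≈ 20.746269
Number of dilutions = 3
Total DF = (41.7 / 2.01)^3 (full precision, rounded at the end) = 8929.35

8929.35


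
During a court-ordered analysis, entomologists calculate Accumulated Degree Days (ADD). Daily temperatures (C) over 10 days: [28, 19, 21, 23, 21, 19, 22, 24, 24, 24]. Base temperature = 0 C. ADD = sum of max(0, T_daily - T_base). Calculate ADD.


Computing ADD day by day:
Day 1: max(0, 28 - 0) = 28
Day 2: max(0, 19 - 0) = 19
Day 3: max(0, 21 - 0) = 21
Day 4: max(0, 23 - 0) = 23
Day 5: max(0, 21 - 0) = 21
Day 6: max(0, 19 - 0) = 19
Day 7: max(0, 22 - 0) = 22
Day 8: max(0, 24 - 0) = 24
Day 9: max(0, 24 - 0) = 24
Day 10: max(0, 24 - 0) = 24
Total ADD = 225

225


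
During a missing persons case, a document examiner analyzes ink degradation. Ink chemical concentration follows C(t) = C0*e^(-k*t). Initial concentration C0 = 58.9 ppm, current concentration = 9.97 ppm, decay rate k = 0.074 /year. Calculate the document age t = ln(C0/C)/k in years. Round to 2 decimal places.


Document age estimation:
C0/C = 58.9 / 9.97 = 5.907723
ln(C0/C) = 1.77626
t = 1.77626 / 0.074 = 24.00 years

24.00


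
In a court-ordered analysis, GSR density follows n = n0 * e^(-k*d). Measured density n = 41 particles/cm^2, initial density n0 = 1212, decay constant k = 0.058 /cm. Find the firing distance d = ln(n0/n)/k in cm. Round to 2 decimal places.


GSR distance calculation:
n0/n = 1212 / 41 = 29.560976
ln(n0/n) = 3.386455
d = 3.386455 / 0.058 = 58.39 cm

58.39


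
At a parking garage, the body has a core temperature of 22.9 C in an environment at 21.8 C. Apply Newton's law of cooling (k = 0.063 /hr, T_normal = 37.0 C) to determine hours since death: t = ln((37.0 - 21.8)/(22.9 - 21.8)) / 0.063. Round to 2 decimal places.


Using Newton's law of cooling:
t = ln((T_normal - T_ambient) / (T_body - T_ambient)) / k
T_normal - T_ambient = 15.2
T_body - T_ambient = 1.1
Ratio = 13.818182
ln(ratio) = 2.625985
t = 2.625985 / 0.063 = 41.68 hours

41.68


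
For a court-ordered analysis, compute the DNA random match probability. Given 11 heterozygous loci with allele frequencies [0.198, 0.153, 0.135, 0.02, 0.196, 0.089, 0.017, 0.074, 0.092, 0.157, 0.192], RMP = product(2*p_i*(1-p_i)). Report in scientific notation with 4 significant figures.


Computing RMP for 11 loci:
Locus 1: 2 * 0.198 * 0.802 = 0.317592
Locus 2: 2 * 0.153 * 0.847 = 0.259182
Locus 3: 2 * 0.135 * 0.865 = 0.23355
Locus 4: 2 * 0.02 * 0.98 = 0.0392
Locus 5: 2 * 0.196 * 0.804 = 0.315168
Locus 6: 2 * 0.089 * 0.911 = 0.162158
Locus 7: 2 * 0.017 * 0.983 = 0.033422
Locus 8: 2 * 0.074 * 0.926 = 0.137048
Locus 9: 2 * 0.092 * 0.908 = 0.167072
Locus 10: 2 * 0.157 * 0.843 = 0.264702
Locus 11: 2 * 0.192 * 0.808 = 0.310272
RMP = 2.421e-09

2.421e-09


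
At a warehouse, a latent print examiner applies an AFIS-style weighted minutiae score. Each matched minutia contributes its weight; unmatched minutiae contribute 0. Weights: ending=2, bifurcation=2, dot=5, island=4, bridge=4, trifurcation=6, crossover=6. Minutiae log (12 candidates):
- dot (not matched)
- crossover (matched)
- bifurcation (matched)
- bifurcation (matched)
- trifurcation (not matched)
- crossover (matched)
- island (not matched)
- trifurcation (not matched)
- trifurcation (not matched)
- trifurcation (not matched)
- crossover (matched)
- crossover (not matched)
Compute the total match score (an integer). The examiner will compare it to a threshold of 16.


Weighted minutiae match score:
  dot: not matched, +0
  crossover: matched, +6 (running total 6)
  bifurcation: matched, +2 (running total 8)
  bifurcation: matched, +2 (running total 10)
  trifurcation: not matched, +0
  crossover: matched, +6 (running total 16)
  island: not matched, +0
  trifurcation: not matched, +0
  trifurcation: not matched, +0
  trifurcation: not matched, +0
  crossover: matched, +6 (running total 22)
  crossover: not matched, +0
Total score = 22
Threshold = 16; verdict = identification

22


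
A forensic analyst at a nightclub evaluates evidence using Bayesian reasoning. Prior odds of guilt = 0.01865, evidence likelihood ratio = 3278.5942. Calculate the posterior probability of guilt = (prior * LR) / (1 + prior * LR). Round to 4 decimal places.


Bayesian evidence evaluation:
Posterior odds = prior_odds * LR = 0.01865 * 3278.5942 = 61.14578
Posterior probability = posterior_odds / (1 + posterior_odds)
= 61.14578 / (1 + 61.14578)
= 61.14578 / 62.14578
= 0.9839

0.9839


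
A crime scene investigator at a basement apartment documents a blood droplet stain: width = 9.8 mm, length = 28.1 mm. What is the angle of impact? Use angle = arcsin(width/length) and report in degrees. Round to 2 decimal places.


Blood spatter impact angle calculation:
width / length = 9.8 / 28.1 = 0.348754
angle = arcsin(0.348754)
angle = 20.41 degrees

20.41


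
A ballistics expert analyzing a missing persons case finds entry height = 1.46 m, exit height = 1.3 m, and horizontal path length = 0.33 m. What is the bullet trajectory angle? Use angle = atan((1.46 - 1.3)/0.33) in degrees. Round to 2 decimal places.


Bullet trajectory angle:
Height difference = 1.46 - 1.3 = 0.16 m
angle = atan(0.16 / 0.33)
angle = atan(0.484848)
angle = 25.87 degrees

25.87


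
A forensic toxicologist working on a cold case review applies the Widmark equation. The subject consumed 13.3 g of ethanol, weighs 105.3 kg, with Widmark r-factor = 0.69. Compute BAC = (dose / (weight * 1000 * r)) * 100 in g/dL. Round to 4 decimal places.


Applying the Widmark formula:
BAC = (dose_g / (body_wt * 1000 * r)) * 100
Denominator = 105.3 * 1000 * 0.69 = 72657
BAC = (13.3 / 72657) * 100
BAC = 0.0183 g/dL

0.0183


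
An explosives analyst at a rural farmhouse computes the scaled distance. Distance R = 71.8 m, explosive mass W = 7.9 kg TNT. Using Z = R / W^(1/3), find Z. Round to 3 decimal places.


Scaled distance calculation:
W^(1/3) = 7.9^(1/3) = 1.991632
Z = R / W^(1/3) = 71.8 / 1.991632
Z = 36.051 m/kg^(1/3)

36.051


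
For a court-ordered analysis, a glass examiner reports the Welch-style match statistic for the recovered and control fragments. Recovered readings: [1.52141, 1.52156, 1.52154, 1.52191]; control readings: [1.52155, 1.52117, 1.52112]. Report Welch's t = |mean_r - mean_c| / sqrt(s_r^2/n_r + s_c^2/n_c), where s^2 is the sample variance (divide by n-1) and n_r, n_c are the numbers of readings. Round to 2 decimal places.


Welch's t-criterion for glass RI comparison:
Recovered mean = sum / n_r = 6.08642 / 4 = 1.521605
Control mean = sum / n_c = 4.56384 / 3 = 1.52128
Recovered sample variance s_r^2 = 4.57667e-08
Control sample variance s_c^2 = 5.53e-08
Welch SE (unpooled) = sqrt(s_r^2/n_r + s_c^2/n_c) = sqrt(1.14417e-08 + 1.84333e-08) = sqrt(2.9875e-08) = 0.000172844
|mean_r - mean_c| = 0.000325
t = 0.000325 / 0.000172844 = 1.88

1.88


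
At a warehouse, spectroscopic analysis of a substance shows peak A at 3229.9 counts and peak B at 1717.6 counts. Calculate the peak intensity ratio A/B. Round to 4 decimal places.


Spectral peak ratio:
Peak A = 3229.9 counts
Peak B = 1717.6 counts
Ratio = 3229.9 / 1717.6 = 1.8805

1.8805


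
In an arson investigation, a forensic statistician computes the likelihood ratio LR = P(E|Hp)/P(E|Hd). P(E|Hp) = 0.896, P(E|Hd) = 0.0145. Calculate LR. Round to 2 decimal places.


Likelihood ratio calculation:
LR = P(E|Hp) / P(E|Hd)
LR = 0.896 / 0.0145
LR = 61.79

61.79


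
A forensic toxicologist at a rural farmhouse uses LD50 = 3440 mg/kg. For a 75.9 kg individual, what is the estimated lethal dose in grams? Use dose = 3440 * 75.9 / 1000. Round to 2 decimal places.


Lethal dose calculation:
Lethal dose = LD50 * body_weight / 1000
= 3440 * 75.9 / 1000
= 261096 / 1000
= 261.10 g

261.10


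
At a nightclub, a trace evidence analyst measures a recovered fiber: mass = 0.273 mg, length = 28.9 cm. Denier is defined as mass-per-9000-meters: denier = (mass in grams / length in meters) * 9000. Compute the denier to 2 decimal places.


Denier calculation:
Mass in grams = 0.273 mg / 1000 = 0.000273 g
Length in meters = 28.9 cm / 100 = 0.289 m
Linear density = mass / length = 0.000273 / 0.289 = 0.00094464 g/m
Denier = (g/m) * 9000 = 0.00094464 * 9000 = 8.50

8.50


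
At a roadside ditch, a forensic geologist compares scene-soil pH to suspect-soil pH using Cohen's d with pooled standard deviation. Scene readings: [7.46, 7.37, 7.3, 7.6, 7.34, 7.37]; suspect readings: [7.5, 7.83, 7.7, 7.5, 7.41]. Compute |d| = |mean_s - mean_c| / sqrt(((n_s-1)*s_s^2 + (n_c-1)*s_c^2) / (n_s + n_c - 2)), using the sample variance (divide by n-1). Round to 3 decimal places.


Pooled-variance Cohen's d for soil pH comparison:
Scene mean = 44.44 / 6 = 7.406667
Suspect mean = 37.94 / 5 = 7.588
Scene sample variance s_s^2 = 0.011747
Suspect sample variance s_c^2 = 0.02957
Pooled variance = ((n_s-1)*s_s^2 + (n_c-1)*s_c^2) / (n_s + n_c - 2) = 0.019668
Pooled SD = sqrt(0.019668) = 0.140243
Mean difference = -0.181333
|d| = |-0.181333| / 0.140243 = 1.293

1.293


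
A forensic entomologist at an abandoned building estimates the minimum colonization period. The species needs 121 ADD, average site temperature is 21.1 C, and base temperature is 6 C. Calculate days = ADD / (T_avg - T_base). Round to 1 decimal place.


Insect development time:
Effective temperature = avg_temp - T_base = 21.1 - 6 = 15.1 C
Days = ADD / effective_temp = 121 / 15.1 = 8.0 days

8.0


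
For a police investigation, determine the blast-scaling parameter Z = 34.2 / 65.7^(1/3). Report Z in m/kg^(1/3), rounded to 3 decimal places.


Scaled distance calculation:
W^(1/3) = 65.7^(1/3) = 4.035108
Z = R / W^(1/3) = 34.2 / 4.035108
Z = 8.476 m/kg^(1/3)

8.476


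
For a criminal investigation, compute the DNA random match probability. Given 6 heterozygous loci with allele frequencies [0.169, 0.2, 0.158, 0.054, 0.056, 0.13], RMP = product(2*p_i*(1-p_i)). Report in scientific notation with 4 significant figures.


Computing RMP for 6 loci:
Locus 1: 2 * 0.169 * 0.831 = 0.280878
Locus 2: 2 * 0.2 * 0.8 = 0.32
Locus 3: 2 * 0.158 * 0.842 = 0.266072
Locus 4: 2 * 0.054 * 0.946 = 0.102168
Locus 5: 2 * 0.056 * 0.944 = 0.105728
Locus 6: 2 * 0.13 * 0.87 = 0.2262
RMP = 5.843e-05

5.843e-05


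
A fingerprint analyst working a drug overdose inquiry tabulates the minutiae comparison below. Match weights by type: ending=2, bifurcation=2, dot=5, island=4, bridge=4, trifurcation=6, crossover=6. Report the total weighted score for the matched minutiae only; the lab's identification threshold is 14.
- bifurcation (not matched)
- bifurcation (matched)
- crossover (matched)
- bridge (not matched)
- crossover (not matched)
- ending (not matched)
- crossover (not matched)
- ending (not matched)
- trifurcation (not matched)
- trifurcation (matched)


Weighted minutiae match score:
  bifurcation: not matched, +0
  bifurcation: matched, +2 (running total 2)
  crossover: matched, +6 (running total 8)
  bridge: not matched, +0
  crossover: not matched, +0
  ending: not matched, +0
  crossover: not matched, +0
  ending: not matched, +0
  trifurcation: not matched, +0
  trifurcation: matched, +6 (running total 14)
Total score = 14
Threshold = 14; verdict = identification

14


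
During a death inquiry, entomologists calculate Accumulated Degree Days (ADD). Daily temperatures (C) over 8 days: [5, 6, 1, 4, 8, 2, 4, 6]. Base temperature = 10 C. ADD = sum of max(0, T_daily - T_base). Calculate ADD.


Computing ADD day by day:
Day 1: max(0, 5 - 10) = 0
Day 2: max(0, 6 - 10) = 0
Day 3: max(0, 1 - 10) = 0
Day 4: max(0, 4 - 10) = 0
Day 5: max(0, 8 - 10) = 0
Day 6: max(0, 2 - 10) = 0
Day 7: max(0, 4 - 10) = 0
Day 8: max(0, 6 - 10) = 0
Total ADD = 0

0


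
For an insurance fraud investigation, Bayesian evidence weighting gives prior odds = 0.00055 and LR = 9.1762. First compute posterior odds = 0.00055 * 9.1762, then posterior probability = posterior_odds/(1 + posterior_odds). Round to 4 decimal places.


Bayesian evidence evaluation:
Posterior odds = prior_odds * LR = 0.00055 * 9.1762 = 0.00504691
Posterior probability = posterior_odds / (1 + posterior_odds)
= 0.00504691 / (1 + 0.00504691)
= 0.00504691 / 1.00504691
= 0.0050

0.0050


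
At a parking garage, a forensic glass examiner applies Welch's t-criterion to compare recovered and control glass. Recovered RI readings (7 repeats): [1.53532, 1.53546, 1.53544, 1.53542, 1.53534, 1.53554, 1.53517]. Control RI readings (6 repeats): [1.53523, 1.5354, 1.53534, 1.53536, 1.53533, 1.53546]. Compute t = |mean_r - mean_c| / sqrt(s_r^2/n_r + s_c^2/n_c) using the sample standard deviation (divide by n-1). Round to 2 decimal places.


Welch's t-criterion for glass RI comparison:
Recovered mean = sum / n_r = 10.74769 / 7 = 1.5353843
Control mean = sum / n_c = 9.21212 / 6 = 1.5353533
Recovered sample variance s_r^2 = 1.43952e-08
Control sample variance s_c^2 = 5.90667e-09
Welch SE (unpooled) = sqrt(s_r^2/n_r + s_c^2/n_c) = sqrt(2.05646e-09 + 9.84444e-10) = sqrt(3.0409e-09) = 5.51444e-05
|mean_r - mean_c| = 3.09524e-05
t = 3.09524e-05 / 5.51444e-05 = 0.56

0.56


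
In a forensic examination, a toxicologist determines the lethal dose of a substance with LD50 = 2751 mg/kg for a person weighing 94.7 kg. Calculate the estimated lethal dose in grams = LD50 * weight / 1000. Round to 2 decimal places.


Lethal dose calculation:
Lethal dose = LD50 * body_weight / 1000
= 2751 * 94.7 / 1000
= 260519.7 / 1000
= 260.52 g

260.52


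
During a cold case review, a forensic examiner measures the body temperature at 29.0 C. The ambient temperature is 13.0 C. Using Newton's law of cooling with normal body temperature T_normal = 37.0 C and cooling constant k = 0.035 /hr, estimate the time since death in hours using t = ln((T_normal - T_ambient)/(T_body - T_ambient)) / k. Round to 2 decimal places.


Using Newton's law of cooling:
t = ln((T_normal - T_ambient) / (T_body - T_ambient)) / k
T_normal - T_ambient = 24.0
T_body - T_ambient = 16.0
Ratio = 1.5
ln(ratio) = 0.405465
t = 0.405465 / 0.035 = 11.58 hours

11.58


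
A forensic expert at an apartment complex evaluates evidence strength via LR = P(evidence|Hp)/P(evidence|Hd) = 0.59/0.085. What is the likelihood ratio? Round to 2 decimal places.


Likelihood ratio calculation:
LR = P(E|Hp) / P(E|Hd)
LR = 0.59 / 0.085
LR = 6.94

6.94


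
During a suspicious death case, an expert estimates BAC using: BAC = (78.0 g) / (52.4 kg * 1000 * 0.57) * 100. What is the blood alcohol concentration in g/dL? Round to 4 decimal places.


Applying the Widmark formula:
BAC = (dose_g / (body_wt * 1000 * r)) * 100
Denominator = 52.4 * 1000 * 0.57 = 29868
BAC = (78.0 / 29868) * 100
BAC = 0.2611 g/dL

0.2611


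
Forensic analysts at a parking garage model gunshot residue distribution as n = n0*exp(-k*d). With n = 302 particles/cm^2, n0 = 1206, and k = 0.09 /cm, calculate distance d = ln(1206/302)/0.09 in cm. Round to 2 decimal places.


GSR distance calculation:
n0/n = 1206 / 302 = 3.993377
ln(n0/n) = 1.384637
d = 1.384637 / 0.09 = 15.38 cm

15.38


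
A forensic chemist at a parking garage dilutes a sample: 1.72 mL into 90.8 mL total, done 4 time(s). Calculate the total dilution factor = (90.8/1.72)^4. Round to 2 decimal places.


Dilution factor calculation:
Single dilution = V_total / V_sample = 90.8 / 1.72 ≈ 52.790698
Number of dilutions = 4
Total DF = (90.8 / 1.72)^4 (full precision, rounded at the end) = 7766576.18

7766576.18


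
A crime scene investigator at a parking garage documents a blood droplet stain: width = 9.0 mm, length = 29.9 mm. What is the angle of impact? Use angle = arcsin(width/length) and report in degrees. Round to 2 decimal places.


Blood spatter impact angle calculation:
width / length = 9.0 / 29.9 = 0.301003
angle = arcsin(0.301003)
angle = 17.52 degrees

17.52


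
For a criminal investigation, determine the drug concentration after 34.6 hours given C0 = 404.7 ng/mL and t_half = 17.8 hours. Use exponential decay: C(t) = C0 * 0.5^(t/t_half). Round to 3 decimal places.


Drug concentration decay:
Number of half-lives = t / t_half = 34.6 / 17.8 = 1.94382
Decay factor = 0.5^1.94382 = 0.25992729
C(t) = 404.7 * 0.25992729 = 105.193 ng/mL

105.193


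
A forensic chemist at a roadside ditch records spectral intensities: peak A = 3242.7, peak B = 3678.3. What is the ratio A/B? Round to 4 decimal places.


Spectral peak ratio:
Peak A = 3242.7 counts
Peak B = 3678.3 counts
Ratio = 3242.7 / 3678.3 = 0.8816

0.8816


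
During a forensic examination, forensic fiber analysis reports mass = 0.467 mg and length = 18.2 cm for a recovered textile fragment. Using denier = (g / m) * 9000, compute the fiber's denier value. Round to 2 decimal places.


Denier calculation:
Mass in grams = 0.467 mg / 1000 = 0.000467 g
Length in meters = 18.2 cm / 100 = 0.182 m
Linear density = mass / length = 0.000467 / 0.182 = 0.00256593 g/m
Denier = (g/m) * 9000 = 0.00256593 * 9000 = 23.09

23.09


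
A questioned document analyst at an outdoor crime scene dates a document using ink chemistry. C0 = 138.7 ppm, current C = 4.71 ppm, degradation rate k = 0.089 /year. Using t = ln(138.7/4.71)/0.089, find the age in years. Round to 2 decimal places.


Document age estimation:
C0/C = 138.7 / 4.71 = 29.447983
ln(C0/C) = 3.382625
t = 3.382625 / 0.089 = 38.01 years

38.01


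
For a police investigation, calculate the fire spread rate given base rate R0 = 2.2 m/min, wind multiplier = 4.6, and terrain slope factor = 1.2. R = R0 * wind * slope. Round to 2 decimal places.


Fire spread rate calculation:
R = R0 * wind_factor * slope_factor
= 2.2 * 4.6 * 1.2
= 10.12 * 1.2
= 12.14 m/min

12.14


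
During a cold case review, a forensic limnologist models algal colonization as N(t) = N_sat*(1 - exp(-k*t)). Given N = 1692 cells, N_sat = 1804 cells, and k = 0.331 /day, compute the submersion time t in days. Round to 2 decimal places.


PMSI from diatom colonization curve:
N / N_sat = 1692 / 1804 = 0.937916
1 - N/N_sat = 0.062084
ln(1 - N/N_sat) = -2.779267
t = -ln(1 - N/N_sat) / k = -(-2.779267) / 0.331 = 8.40 days

8.40


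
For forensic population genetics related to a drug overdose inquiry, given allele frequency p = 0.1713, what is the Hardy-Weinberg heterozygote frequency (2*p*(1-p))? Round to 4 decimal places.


Hardy-Weinberg heterozygote frequency:
q = 1 - p = 1 - 0.1713 = 0.8287
2pq = 2 * 0.1713 * 0.8287 = 0.2839

0.2839


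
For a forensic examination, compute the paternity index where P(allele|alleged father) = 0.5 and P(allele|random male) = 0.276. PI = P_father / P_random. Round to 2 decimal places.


Paternity Index calculation:
PI = P(allele|father) / P(allele|random)
PI = 0.5 / 0.276
PI = 1.81

1.81


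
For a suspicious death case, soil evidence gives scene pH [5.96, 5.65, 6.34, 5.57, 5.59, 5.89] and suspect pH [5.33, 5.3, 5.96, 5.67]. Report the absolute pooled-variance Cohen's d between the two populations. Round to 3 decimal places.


Pooled-variance Cohen's d for soil pH comparison:
Scene mean = 35 / 6 = 5.833333
Suspect mean = 22.26 / 4 = 5.565
Scene sample variance s_s^2 = 0.087627
Suspect sample variance s_c^2 = 0.0975
Pooled variance = ((n_s-1)*s_s^2 + (n_c-1)*s_c^2) / (n_s + n_c - 2) = 0.091329
Pooled SD = sqrt(0.091329) = 0.302207
Mean difference = 0.268333
|d| = |0.268333| / 0.302207 = 0.888

0.888


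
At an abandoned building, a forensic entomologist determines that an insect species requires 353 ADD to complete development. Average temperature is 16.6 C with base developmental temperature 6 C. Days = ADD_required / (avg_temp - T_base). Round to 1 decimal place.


Insect development time:
Effective temperature = avg_temp - T_base = 16.6 - 6 = 10.6 C
Days = ADD / effective_temp = 353 / 10.6 = 33.3 days

33.3


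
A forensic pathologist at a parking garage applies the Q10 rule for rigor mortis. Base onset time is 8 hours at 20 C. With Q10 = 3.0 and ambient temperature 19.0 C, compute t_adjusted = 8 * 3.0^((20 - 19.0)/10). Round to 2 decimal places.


Rigor mortis time adjustment:
Exponent = (T_ref - T_actual) / 10 = (20 - 19.0) / 10 = 0.1
Q10 factor = 3.0^0.1 = 1.11612
t_adjusted = 8 * 1.11612 = 8.93 hours

8.93


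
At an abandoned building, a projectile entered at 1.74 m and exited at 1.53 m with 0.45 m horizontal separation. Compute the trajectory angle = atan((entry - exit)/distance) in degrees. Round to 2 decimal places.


Bullet trajectory angle:
Height difference = 1.74 - 1.53 = 0.21 m
angle = atan(0.21 / 0.45)
angle = atan(0.466667)
angle = 25.02 degrees

25.02


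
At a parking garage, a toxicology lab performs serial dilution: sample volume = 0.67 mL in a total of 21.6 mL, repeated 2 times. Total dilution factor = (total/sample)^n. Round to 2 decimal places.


Dilution factor calculation:
Single dilution = V_total / V_sample = 21.6 / 0.67 ≈ 32.238806
Number of dilutions = 2
Total DF = (21.6 / 0.67)^2 (full precision, rounded at the end) = 1039.34

1039.34


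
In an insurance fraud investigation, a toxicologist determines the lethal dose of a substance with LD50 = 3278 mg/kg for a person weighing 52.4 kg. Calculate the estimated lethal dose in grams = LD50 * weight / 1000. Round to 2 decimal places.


Lethal dose calculation:
Lethal dose = LD50 * body_weight / 1000
= 3278 * 52.4 / 1000
= 171767.2 / 1000
= 171.77 g

171.77


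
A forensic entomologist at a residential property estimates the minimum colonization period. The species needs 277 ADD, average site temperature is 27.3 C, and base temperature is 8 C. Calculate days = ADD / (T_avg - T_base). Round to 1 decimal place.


Insect development time:
Effective temperature = avg_temp - T_base = 27.3 - 8 = 19.3 C
Days = ADD / effective_temp = 277 / 19.3 = 14.4 days

14.4


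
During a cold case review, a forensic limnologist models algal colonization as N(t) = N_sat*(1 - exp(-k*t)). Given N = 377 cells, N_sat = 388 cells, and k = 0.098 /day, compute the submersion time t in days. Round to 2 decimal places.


PMSI from diatom colonization curve:
N / N_sat = 377 / 388 = 0.971649
1 - N/N_sat = 0.028351
ln(1 - N/N_sat) = -3.563093
t = -ln(1 - N/N_sat) / k = -(-3.563093) / 0.098 = 36.36 days

36.36


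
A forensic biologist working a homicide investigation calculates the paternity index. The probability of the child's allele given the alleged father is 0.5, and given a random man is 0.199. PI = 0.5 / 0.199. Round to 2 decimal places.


Paternity Index calculation:
PI = P(allele|father) / P(allele|random)
PI = 0.5 / 0.199
PI = 2.51

2.51


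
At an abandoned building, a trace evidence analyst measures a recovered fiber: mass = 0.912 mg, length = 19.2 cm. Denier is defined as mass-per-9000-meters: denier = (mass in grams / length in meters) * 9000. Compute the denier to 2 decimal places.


Denier calculation:
Mass in grams = 0.912 mg / 1000 = 0.000912 g
Length in meters = 19.2 cm / 100 = 0.192 m
Linear density = mass / length = 0.000912 / 0.192 = 0.00475 g/m
Denier = (g/m) * 9000 = 0.00475 * 9000 = 42.75

42.75


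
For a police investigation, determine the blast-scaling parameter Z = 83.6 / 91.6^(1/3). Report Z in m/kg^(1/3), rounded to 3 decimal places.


Scaled distance calculation:
W^(1/3) = 91.6^(1/3) = 4.507805
Z = R / W^(1/3) = 83.6 / 4.507805
Z = 18.546 m/kg^(1/3)

18.546


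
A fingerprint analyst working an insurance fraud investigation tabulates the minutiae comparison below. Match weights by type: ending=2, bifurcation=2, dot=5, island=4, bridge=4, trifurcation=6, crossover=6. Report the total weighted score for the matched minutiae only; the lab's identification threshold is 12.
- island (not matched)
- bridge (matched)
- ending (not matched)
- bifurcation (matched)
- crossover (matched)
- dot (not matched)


Weighted minutiae match score:
  island: not matched, +0
  bridge: matched, +4 (running total 4)
  ending: not matched, +0
  bifurcation: matched, +2 (running total 6)
  crossover: matched, +6 (running total 12)
  dot: not matched, +0
Total score = 12
Threshold = 12; verdict = identification

12


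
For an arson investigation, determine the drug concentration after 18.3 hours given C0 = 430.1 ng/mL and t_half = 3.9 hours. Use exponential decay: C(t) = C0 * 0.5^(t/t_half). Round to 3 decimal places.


Drug concentration decay:
Number of half-lives = t / t_half = 18.3 / 3.9 = 4.692308
Decay factor = 0.5^4.692308 = 0.03867894
C(t) = 430.1 * 0.03867894 = 16.636 ng/mL

16.636


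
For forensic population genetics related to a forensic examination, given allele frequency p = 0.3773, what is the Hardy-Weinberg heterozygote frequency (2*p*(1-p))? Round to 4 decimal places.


Hardy-Weinberg heterozygote frequency:
q = 1 - p = 1 - 0.3773 = 0.6227
2pq = 2 * 0.3773 * 0.6227 = 0.4699

0.4699


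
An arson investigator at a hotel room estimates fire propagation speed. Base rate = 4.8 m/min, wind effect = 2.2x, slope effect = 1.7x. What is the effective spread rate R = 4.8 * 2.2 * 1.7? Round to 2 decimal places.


Fire spread rate calculation:
R = R0 * wind_factor * slope_factor
= 4.8 * 2.2 * 1.7
= 10.56 * 1.7
= 17.95 m/min

17.95


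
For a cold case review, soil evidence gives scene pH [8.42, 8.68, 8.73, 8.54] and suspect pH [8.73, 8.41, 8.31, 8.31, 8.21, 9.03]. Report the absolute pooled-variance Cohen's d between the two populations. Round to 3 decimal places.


Pooled-variance Cohen's d for soil pH comparison:
Scene mean = 34.37 / 4 = 8.5925
Suspect mean = 51 / 6 = 8.5
Scene sample variance s_s^2 = 0.019692
Suspect sample variance s_c^2 = 0.09964
Pooled variance = ((n_s-1)*s_s^2 + (n_c-1)*s_c^2) / (n_s + n_c - 2) = 0.069659
Pooled SD = sqrt(0.069659) = 0.26393
Mean difference = 0.0925
|d| = |0.0925| / 0.26393 = 0.350

0.350


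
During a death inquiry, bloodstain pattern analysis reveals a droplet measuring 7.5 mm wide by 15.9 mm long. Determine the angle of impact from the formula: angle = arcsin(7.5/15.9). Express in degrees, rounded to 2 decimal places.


Blood spatter impact angle calculation:
width / length = 7.5 / 15.9 = 0.471698
angle = arcsin(0.471698)
angle = 28.14 degrees

28.14
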